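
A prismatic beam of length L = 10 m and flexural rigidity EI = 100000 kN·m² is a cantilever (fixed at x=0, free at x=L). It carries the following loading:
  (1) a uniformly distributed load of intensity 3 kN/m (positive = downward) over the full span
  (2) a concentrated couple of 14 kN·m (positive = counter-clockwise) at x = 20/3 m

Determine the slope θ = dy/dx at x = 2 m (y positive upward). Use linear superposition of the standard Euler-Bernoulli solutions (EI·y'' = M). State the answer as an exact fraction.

Load 1 — uniform load w=3 kN/m over full span:
  θ_1 = -wx(x²-3Lx+3L²)/(6EI) = -3·2·(2²-3·10·2+3·10²)/(6·100000) = -61/25000 rad
Load 2 — applied couple M₀=14 kN·m at a=20/3 m (b=L-a=10/3):
  θ_2 = M₀x/EI  [x≤a] = 14·2/100000 = 7/25000 rad
Superposition: θ = Σ θ_i = -27/12500 rad ≈ -0.002160 rad

θ(2) = -27/12500 rad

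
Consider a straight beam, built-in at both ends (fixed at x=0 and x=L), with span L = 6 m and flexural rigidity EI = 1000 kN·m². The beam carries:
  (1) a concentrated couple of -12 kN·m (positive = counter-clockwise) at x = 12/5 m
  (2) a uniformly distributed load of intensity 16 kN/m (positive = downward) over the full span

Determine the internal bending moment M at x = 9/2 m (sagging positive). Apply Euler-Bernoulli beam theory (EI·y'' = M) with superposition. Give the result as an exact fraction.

M(9/2) = 162/25 kN·m

Load 1 — applied couple M₀=-12 kN·m at a=12/5 m (b=L-a=18/5):
  M_1 = R_Ax - M_A - M₀  [x>a] with R_A=-72/25, M_A=-36/25 = (-72/25)·(9/2) - (-36/25) - (-12) = 12/25 kN·m
Load 2 — uniform load w=16 kN/m over full span:
  M_2 = wLx/2 - wL²/12 - wx²/2 = 16·6·(9/2)/2 - 16·6²/12 - 16·(9/2)²/2 = 6 kN·m
Superposition: M = Σ M_i = 162/25 kN·m ≈ 6.480000 kN·m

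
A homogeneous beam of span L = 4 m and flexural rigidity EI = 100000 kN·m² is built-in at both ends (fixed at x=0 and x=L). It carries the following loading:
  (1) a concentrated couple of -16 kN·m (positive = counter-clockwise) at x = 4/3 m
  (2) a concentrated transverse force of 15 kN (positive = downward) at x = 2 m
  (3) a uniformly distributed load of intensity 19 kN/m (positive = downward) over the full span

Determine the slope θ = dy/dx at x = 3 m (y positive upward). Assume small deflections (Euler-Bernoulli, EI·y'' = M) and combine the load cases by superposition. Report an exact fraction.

Load 1 — applied couple M₀=-16 kN·m at a=4/3 m (b=L-a=8/3):
  θ_1 = (R_Ax²/2 - M_Ax - M₀(x-a))/EI  [x>a] with R_A=-16/3, M_A=0 = ((-16/3)·3²/2 - 0·3 - (-16)·(3-(4/3)))/100000 = 1/37500 rad
Load 2 — point force P=15 kN at a=2 m (b=L-a=2):
  θ_2 = Pa²(L-x)(2bL-(3b+a)(L-x))/(2L³EI)  [x>a] = 15·2²·(4-3)·(2·2·4-(3·2+2)·(4-3))/(2·4³·100000) = 3/80000 rad
Load 3 — uniform load w=19 kN/m over full span:
  θ_3 = -wx(L-x)(L-2x)/(12EI) = -19·3·(4-3)·(4-2·3)/(12·100000) = 19/200000 rad
Superposition: θ = Σ θ_i = 191/1200000 rad ≈ 0.000159 rad

θ(3) = 191/1200000 rad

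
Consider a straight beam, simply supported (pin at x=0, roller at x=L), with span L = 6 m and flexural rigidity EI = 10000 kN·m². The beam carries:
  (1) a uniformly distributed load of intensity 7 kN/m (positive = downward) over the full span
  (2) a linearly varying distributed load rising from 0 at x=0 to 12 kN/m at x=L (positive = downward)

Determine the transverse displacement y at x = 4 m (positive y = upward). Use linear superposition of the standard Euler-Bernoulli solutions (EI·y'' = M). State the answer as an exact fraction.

y(4) = -29/1500 m

Load 1 — uniform load w=7 kN/m over full span:
  y_1 = -wx(L³-2Lx²+x³)/(24EI) = -7·4·(6³-2·6·4²+4³)/(24·10000) = -77/7500 m
Load 2 — triangular load w₀=12 kN/m (0→w₀ over full span):
  y_2 = -w₀x(7L⁴-10L²x²+3x⁴)/(360LEI) = -12·4·(7·6⁴-10·6²·4²+3·4⁴)/(360·6·10000) = -17/1875 m
Superposition: y = Σ y_i = -29/1500 m ≈ -0.019333 m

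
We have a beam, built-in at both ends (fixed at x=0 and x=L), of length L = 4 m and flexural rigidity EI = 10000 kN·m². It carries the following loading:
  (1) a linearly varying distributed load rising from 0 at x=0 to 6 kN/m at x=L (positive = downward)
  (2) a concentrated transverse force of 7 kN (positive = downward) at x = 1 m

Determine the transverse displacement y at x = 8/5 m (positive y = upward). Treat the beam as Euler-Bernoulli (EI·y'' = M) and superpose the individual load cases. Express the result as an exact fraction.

Load 1 — triangular load w₀=6 kN/m (0→w₀ over full span):
  y_1 = -w₀x²(L-x)²(x+2L)/(120LEI) = -6·(8/5)²·(4-(8/5))²·((8/5)+2·4)/(120·4·10000) = -1728/9765625 m
Load 2 — point force P=7 kN at a=1 m (b=L-a=3):
  y_2 = -Pa²(L-x)²(3bL-(3b+a)(L-x))/(6L³EI)  [x>a] = -7·1²·(4-(8/5))²·(3·3·4-(3·3+1)·(4-(8/5)))/(6·4³·10000) = -63/500000 m
Superposition: y = Σ y_i = -94671/312500000 m ≈ -0.000303 m

y(8/5) = -94671/312500000 m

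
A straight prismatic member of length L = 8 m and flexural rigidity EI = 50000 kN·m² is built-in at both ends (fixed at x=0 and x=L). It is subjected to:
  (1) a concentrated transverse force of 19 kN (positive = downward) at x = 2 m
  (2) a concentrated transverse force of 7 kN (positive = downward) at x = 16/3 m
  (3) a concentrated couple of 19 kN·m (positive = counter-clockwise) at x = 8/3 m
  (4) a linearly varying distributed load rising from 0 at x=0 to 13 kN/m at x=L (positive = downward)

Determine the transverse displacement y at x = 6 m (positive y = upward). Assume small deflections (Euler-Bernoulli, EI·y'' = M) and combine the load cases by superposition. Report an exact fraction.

Load 1 — point force P=19 kN at a=2 m (b=L-a=6):
  y_1 = -Pa²(L-x)²(3bL-(3b+a)(L-x))/(6L³EI)  [x>a] = -19·2²·(8-6)²·(3·6·8-(3·6+2)·(8-6))/(6·8³·50000) = -247/1200000 m
Load 2 — point force P=7 kN at a=16/3 m (b=L-a=8/3):
  y_2 = -Pa²(L-x)²(3bL-(3b+a)(L-x))/(6L³EI)  [x>a] = -7·(16/3)²·(8-6)²·(3·(8/3)·8-(3·(8/3)+(16/3))·(8-6))/(6·8³·50000) = -49/253125 m
Load 3 — applied couple M₀=19 kN·m at a=8/3 m (b=L-a=16/3):
  y_3 = (R_Ax³/6 - M_Ax²/2 - M₀(x-a)²/2)/EI  [x>a] with R_A=19/6, M_A=0 = ((19/6)·6³/6 - 0·6²/2 - 19·(6-(8/3))²/2)/50000 = 19/112500 m
Load 4 — triangular load w₀=13 kN/m (0→w₀ over full span):
  y_4 = -w₀x²(L-x)²(x+2L)/(120LEI) = -13·6²·(8-6)²·(6+2·8)/(120·8·50000) = -429/500000 m
Superposition: y = Σ y_i = -176341/162000000 m ≈ -0.001089 m

y(6) = -176341/162000000 m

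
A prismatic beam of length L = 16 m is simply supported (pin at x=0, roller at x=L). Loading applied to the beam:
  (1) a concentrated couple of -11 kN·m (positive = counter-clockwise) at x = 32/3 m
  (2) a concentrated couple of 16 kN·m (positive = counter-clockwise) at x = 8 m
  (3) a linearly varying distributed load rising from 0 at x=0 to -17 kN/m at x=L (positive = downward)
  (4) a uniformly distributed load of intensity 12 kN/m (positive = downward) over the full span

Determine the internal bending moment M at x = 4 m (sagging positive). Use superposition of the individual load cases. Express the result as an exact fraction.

M(4) = 477/4 kN·m

Load 1 — applied couple M₀=-11 kN·m at a=32/3 m (b=L-a=16/3):
  M_1 = M₀x/L  [x≤a] = (-11)·4/16 = -11/4 kN·m
Load 2 — applied couple M₀=16 kN·m at a=8 m (b=L-a=8):
  M_2 = M₀x/L  [x≤a] = 16·4/16 = 4 kN·m
Load 3 — triangular load w₀=-17 kN/m (0→w₀ over full span):
  M_3 = w₀Lx/6 - w₀x³/(6L) = (-17)·16·4/6 - (-17)·4³/(6·16) = -170 kN·m
Load 4 — uniform load w=12 kN/m over full span:
  M_4 = wx(L-x)/2 = 12·4·(16-4)/2 = 288 kN·m
Superposition: M = Σ M_i = 477/4 kN·m ≈ 119.250000 kN·m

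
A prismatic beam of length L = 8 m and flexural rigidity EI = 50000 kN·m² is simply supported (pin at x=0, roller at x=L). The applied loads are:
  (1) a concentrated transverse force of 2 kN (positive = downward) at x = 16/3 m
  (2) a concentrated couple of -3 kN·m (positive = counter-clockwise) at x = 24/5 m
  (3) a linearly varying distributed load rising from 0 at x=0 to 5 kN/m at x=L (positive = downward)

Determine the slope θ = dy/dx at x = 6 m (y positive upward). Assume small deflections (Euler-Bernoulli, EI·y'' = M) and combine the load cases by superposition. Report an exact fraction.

Load 1 — point force P=2 kN at a=16/3 m (b=L-a=8/3):
  θ_1 = -Pa(2L²-6Lx+3x²+a²)/(6LEI)  [x>a] = -2·(16/3)·(2·8²-6·8·6+3·6²+(16/3)²)/(6·8·50000) = 53/506250 rad
Load 2 — applied couple M₀=-3 kN·m at a=24/5 m (b=L-a=16/5):
  θ_2 = (M₀x²/(2L)-M₀(x-a)+C₁)/EI  [x>a] with C₁=M₀(3b²-L²)/(6L)=52/25 = ((-3)·6²/(2·8)-(-3)·(6-(24/5))+(52/25))/50000 = -107/5000000 rad
Load 3 — triangular load w₀=5 kN/m (0→w₀ over full span):
  θ_3 = -w₀(7L⁴-30L²x²+15x⁴)/(360LEI) = -5·(7·8⁴-30·8²·6²+15·6⁴)/(360·8·50000) = 1313/1800000 rad
Superposition: θ = Σ θ_i = 164579/202500000 rad ≈ 0.000813 rad

θ(6) = 164579/202500000 rad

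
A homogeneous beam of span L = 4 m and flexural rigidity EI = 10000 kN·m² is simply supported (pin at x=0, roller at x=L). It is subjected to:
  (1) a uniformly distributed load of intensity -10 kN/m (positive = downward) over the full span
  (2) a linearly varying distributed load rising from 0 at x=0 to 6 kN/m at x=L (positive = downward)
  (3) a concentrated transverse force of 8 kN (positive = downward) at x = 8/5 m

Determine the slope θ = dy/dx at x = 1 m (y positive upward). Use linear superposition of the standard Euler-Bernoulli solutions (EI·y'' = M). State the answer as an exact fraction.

Load 1 — uniform load w=-10 kN/m over full span:
  θ_1 = -w(L³-6Lx²+4x³)/(24EI) = -(-10)·(4³-6·4·1²+4·1³)/(24·10000) = 11/6000 rad
Load 2 — triangular load w₀=6 kN/m (0→w₀ over full span):
  θ_2 = -w₀(7L⁴-30L²x²+15x⁴)/(360LEI) = -6·(7·4⁴-30·4²·1²+15·1⁴)/(360·4·10000) = -1327/2400000 rad
Load 3 — point force P=8 kN at a=8/5 m (b=L-a=12/5):
  θ_3 = -Pb(L²-b²-3x²)/(6LEI)  [x≤a] = -8·(12/5)·(4²-(12/5)²-3·1²)/(6·4·10000) = -181/312500 rad
Superposition: θ = Σ θ_i = 42073/60000000 rad ≈ 0.000701 rad

θ(1) = 42073/60000000 rad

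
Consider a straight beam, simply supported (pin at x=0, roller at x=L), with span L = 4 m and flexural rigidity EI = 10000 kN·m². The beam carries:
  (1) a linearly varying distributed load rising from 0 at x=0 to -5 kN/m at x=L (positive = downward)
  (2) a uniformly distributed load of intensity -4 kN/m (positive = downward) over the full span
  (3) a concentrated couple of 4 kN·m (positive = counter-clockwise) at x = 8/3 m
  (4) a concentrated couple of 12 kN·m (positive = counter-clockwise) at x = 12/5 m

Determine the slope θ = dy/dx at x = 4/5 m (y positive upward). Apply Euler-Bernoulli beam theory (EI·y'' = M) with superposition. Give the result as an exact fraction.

Load 1 — triangular load w₀=-5 kN/m (0→w₀ over full span):
  θ_1 = -w₀(7L⁴-30L²x²+15x⁴)/(360LEI) = -(-5)·(7·4⁴-30·4²·(4/5)²+15·(4/5)⁴)/(360·4·10000) = 364/703125 rad
Load 2 — uniform load w=-4 kN/m over full span:
  θ_2 = -w(L³-6Lx²+4x³)/(24EI) = -(-4)·(4³-6·4·(4/5)²+4·(4/5)³)/(24·10000) = 66/78125 rad
Load 3 — applied couple M₀=4 kN·m at a=8/3 m (b=L-a=4/3):
  θ_3 = (M₀x²/(2L)+C₁)/EI  [x≤a] with C₁=M₀(3b²-L²)/(6L)=-16/9 = (4·(4/5)²/(2·4)+(-16/9))/10000 = -41/281250 rad
Load 4 — applied couple M₀=12 kN·m at a=12/5 m (b=L-a=8/5):
  θ_4 = (M₀x²/(2L)+C₁)/EI  [x≤a] with C₁=M₀(3b²-L²)/(6L)=-104/25 = (12·(4/5)²/(2·4)+(-104/25))/10000 = -1/3125 rad
Superposition: θ = Σ θ_i = 1261/1406250 rad ≈ 0.000897 rad

θ(4/5) = 1261/1406250 rad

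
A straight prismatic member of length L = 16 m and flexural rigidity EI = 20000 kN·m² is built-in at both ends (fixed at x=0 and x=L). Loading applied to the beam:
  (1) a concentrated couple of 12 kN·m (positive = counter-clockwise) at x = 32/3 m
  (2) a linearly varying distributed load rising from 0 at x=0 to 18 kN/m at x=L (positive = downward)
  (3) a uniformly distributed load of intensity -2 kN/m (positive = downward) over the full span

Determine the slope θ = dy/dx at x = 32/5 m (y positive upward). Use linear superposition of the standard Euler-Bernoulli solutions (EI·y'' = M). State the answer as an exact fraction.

Load 1 — applied couple M₀=12 kN·m at a=32/3 m (b=L-a=16/3):
  θ_1 = (R_Ax²/2 - M_Ax)/EI  [x≤a] with R_A=1, M_A=4 = (1·(32/5)²/2 - 4·(32/5))/20000 = -4/15625 rad
Load 2 — triangular load w₀=18 kN/m (0→w₀ over full span):
  θ_2 = -w₀(2x(L-x)(L-2x)(x+2L)+x²(L-x)²)/(120LEI) = -18·(2·(32/5)·(16-(32/5))·(16-2·(32/5))·((32/5)+2·16)+(32/5)²·(16-(32/5))²)/(120·16·20000) = -3456/390625 rad
Load 3 — uniform load w=-2 kN/m over full span:
  θ_3 = -wx(L-x)(L-2x)/(12EI) = -(-2)·(32/5)·(16-(32/5))·(16-2·(32/5))/(12·20000) = 128/78125 rad
Superposition: θ = Σ θ_i = -2916/390625 rad ≈ -0.007465 rad

θ(32/5) = -2916/390625 rad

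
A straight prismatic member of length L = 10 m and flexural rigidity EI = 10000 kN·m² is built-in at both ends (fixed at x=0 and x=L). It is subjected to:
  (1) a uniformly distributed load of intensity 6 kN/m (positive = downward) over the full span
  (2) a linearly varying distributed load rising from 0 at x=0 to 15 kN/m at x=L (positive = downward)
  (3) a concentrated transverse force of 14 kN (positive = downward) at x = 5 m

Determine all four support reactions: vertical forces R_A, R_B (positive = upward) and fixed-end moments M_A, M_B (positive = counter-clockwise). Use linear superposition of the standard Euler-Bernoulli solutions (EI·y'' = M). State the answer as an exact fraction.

R_A = 119/2 kN, M_A = 235/2 kN·m, R_B = 179/2 kN, M_B = -285/2 kN·m

Load 1 — uniform load w=6 kN/m over full span:
  R_A = wL/2 = 6·10/2 = 30 kN
  M_A = wL²/12 = 6·10²/12 = 50 kN·m
  R_B = wL/2 = 6·10/2 = 30 kN
  M_B = -wL²/12 = -6·10²/12 = -50 kN·m
Load 2 — triangular load w₀=15 kN/m (0→w₀ over full span):
  R_A = 3w₀L/20 = 3·15·10/20 = 45/2 kN
  M_A = w₀L²/30 = 15·10²/30 = 50 kN·m
  R_B = 7w₀L/20 = 7·15·10/20 = 105/2 kN
  M_B = -w₀L²/20 = -15·10²/20 = -75 kN·m
Load 3 — point force P=14 kN at a=5 m (b=L-a=5):
  R_A = Pb²(3a+b)/L³ = 14·5²·(3·5+5)/10³ = 7 kN
  M_A = Pab²/L² = 14·5·5²/10² = 35/2 kN·m
  R_B = Pa²(a+3b)/L³ = 14·5²·(5+3·5)/10³ = 7 kN
  M_B = -Pa²b/L² = -14·5²·5/10² = -35/2 kN·m
Superposition: R_A = 119/2 kN, M_A = 235/2 kN·m, R_B = 179/2 kN, M_B = -285/2 kN·m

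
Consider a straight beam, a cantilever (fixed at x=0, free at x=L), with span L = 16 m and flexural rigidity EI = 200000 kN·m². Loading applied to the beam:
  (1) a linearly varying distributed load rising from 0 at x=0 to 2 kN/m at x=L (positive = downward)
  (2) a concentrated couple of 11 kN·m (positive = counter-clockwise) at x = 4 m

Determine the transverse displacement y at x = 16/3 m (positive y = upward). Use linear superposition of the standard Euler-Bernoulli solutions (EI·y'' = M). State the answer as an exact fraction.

y(16/3) = -856823/91125000 m

Load 1 — triangular load w₀=2 kN/m (0→w₀ over full span):
  y_1 = (w₀Lx³/12-w₀L²x²/6-w₀x⁵/(120L))/EI = (2·16·(16/3)³/12-2·16²·(16/3)²/6-2·(16/3)⁵/(120·16))/200000 = -115456/11390625 m
Load 2 — applied couple M₀=11 kN·m at a=4 m (b=L-a=12):
  y_2 = M₀a(2x-a)/(2EI)  [x>a] = 11·4·(2·(16/3)-4)/(2·200000) = 11/15000 m
Superposition: y = Σ y_i = -856823/91125000 m ≈ -0.009403 m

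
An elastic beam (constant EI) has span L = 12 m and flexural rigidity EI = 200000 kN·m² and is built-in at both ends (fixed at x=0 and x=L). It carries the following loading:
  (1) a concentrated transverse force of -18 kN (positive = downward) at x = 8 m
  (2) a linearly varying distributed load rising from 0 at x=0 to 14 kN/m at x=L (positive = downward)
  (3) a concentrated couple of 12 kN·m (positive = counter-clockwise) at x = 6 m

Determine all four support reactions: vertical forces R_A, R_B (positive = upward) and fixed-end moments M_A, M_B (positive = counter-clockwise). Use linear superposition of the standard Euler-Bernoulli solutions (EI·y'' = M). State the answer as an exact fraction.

Load 1 — point force P=-18 kN at a=8 m (b=L-a=4):
  R_A = Pb²(3a+b)/L³ = (-18)·4²·(3·8+4)/12³ = -14/3 kN
  M_A = Pab²/L² = (-18)·8·4²/12² = -16 kN·m
  R_B = Pa²(a+3b)/L³ = (-18)·8²·(8+3·4)/12³ = -40/3 kN
  M_B = -Pa²b/L² = -(-18)·8²·4/12² = 32 kN·m
Load 2 — triangular load w₀=14 kN/m (0→w₀ over full span):
  R_A = 3w₀L/20 = 3·14·12/20 = 126/5 kN
  M_A = w₀L²/30 = 14·12²/30 = 336/5 kN·m
  R_B = 7w₀L/20 = 7·14·12/20 = 294/5 kN
  M_B = -w₀L²/20 = -14·12²/20 = -504/5 kN·m
Load 3 — applied couple M₀=12 kN·m at a=6 m (b=L-a=6):
  R_A = 6M₀ab/L³ = 6·12·6·6/12³ = 3/2 kN
  M_A = M₀b(2a-b)/L² = 12·6·(2·6-6)/12² = 3 kN·m
  R_B = -6M₀ab/L³ = -6·12·6·6/12³ = -3/2 kN
  M_B = M₀a(2b-a)/L² = 12·6·(2·6-6)/12² = 3 kN·m
Superposition: R_A = 661/30 kN, M_A = 271/5 kN·m, R_B = 1319/30 kN, M_B = -329/5 kN·m

R_A = 661/30 kN, M_A = 271/5 kN·m, R_B = 1319/30 kN, M_B = -329/5 kN·m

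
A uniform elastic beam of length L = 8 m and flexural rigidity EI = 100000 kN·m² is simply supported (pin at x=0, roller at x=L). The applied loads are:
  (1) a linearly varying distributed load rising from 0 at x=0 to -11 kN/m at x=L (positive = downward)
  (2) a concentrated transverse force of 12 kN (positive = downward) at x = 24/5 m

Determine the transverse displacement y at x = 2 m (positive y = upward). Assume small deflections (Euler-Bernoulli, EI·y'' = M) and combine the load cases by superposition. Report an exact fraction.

Load 1 — triangular load w₀=-11 kN/m (0→w₀ over full span):
  y_1 = -w₀x(7L⁴-10L²x²+3x⁴)/(360LEI) = -(-11)·2·(7·8⁴-10·8²·2²+3·2⁴)/(360·8·100000) = 1199/600000 m
Load 2 — point force P=12 kN at a=24/5 m (b=L-a=16/5):
  y_2 = -Pbx(L²-b²-x²)/(6LEI)  [x≤a] = -12·(16/5)·2·(8²-(16/5)²-2²)/(6·8·100000) = -311/390625 m
Superposition: y = Σ y_i = 90163/75000000 m ≈ 0.001202 m

y(2) = 90163/75000000 m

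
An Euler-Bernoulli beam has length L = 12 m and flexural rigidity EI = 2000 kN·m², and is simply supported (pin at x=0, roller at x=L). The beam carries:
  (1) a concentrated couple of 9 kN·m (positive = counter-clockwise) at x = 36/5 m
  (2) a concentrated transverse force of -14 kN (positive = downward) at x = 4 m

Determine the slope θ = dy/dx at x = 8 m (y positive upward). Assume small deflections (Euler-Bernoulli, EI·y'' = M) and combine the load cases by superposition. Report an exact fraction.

θ(8) = -6163/225000 rad

Load 1 — applied couple M₀=9 kN·m at a=36/5 m (b=L-a=24/5):
  θ_1 = (M₀x²/(2L)-M₀(x-a)+C₁)/EI  [x>a] with C₁=M₀(3b²-L²)/(6L)=-234/25 = (9·8²/(2·12)-9·(8-(36/5))+(-234/25))/2000 = 93/25000 rad
Load 2 — point force P=-14 kN at a=4 m (b=L-a=8):
  θ_2 = -Pa(2L²-6Lx+3x²+a²)/(6LEI)  [x>a] = -(-14)·4·(2·12²-6·12·8+3·8²+4²)/(6·12·2000) = -7/225 rad
Superposition: θ = Σ θ_i = -6163/225000 rad ≈ -0.027391 rad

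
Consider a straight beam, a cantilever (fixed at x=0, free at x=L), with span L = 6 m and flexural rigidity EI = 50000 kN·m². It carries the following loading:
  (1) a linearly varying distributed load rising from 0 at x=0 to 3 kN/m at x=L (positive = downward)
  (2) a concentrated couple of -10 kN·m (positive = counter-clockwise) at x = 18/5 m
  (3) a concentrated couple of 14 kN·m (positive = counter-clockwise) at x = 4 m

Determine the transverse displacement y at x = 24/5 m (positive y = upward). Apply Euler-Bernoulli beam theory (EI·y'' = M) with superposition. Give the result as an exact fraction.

Load 1 — triangular load w₀=3 kN/m (0→w₀ over full span):
  y_1 = (w₀Lx³/12-w₀L²x²/6-w₀x⁵/(120L))/EI = (3·6·(24/5)³/12-3·6²·(24/5)²/6-3·(24/5)⁵/(120·6))/50000 = -253368/48828125 m
Load 2 — applied couple M₀=-10 kN·m at a=18/5 m (b=L-a=12/5):
  y_2 = M₀a(2x-a)/(2EI)  [x>a] = (-10)·(18/5)·(2·(24/5)-(18/5))/(2·50000) = -27/12500 m
Load 3 — applied couple M₀=14 kN·m at a=4 m (b=L-a=2):
  y_3 = M₀a(2x-a)/(2EI)  [x>a] = 14·4·(2·(24/5)-4)/(2·50000) = 49/15625 m
Superposition: y = Σ y_i = -822847/195312500 m ≈ -0.004213 m

y(24/5) = -822847/195312500 m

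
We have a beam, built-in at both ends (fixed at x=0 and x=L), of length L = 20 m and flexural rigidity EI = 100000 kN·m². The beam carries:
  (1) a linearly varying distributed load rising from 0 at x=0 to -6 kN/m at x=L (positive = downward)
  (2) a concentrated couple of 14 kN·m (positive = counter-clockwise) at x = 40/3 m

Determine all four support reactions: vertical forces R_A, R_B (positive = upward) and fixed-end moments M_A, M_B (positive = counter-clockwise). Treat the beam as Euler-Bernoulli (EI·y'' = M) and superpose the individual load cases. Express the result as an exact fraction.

Load 1 — triangular load w₀=-6 kN/m (0→w₀ over full span):
  R_A = 3w₀L/20 = 3·(-6)·20/20 = -18 kN
  M_A = w₀L²/30 = (-6)·20²/30 = -80 kN·m
  R_B = 7w₀L/20 = 7·(-6)·20/20 = -42 kN
  M_B = -w₀L²/20 = -(-6)·20²/20 = 120 kN·m
Load 2 — applied couple M₀=14 kN·m at a=40/3 m (b=L-a=20/3):
  R_A = 6M₀ab/L³ = 6·14·(40/3)·(20/3)/20³ = 14/15 kN
  M_A = M₀b(2a-b)/L² = 14·(20/3)·(2·(40/3)-(20/3))/20² = 14/3 kN·m
  R_B = -6M₀ab/L³ = -6·14·(40/3)·(20/3)/20³ = -14/15 kN
  M_B = M₀a(2b-a)/L² = 14·(40/3)·(2·(20/3)-(40/3))/20² = 0 kN·m
Superposition: R_A = -256/15 kN, M_A = -226/3 kN·m, R_B = -644/15 kN, M_B = 120 kN·m

R_A = -256/15 kN, M_A = -226/3 kN·m, R_B = -644/15 kN, M_B = 120 kN·m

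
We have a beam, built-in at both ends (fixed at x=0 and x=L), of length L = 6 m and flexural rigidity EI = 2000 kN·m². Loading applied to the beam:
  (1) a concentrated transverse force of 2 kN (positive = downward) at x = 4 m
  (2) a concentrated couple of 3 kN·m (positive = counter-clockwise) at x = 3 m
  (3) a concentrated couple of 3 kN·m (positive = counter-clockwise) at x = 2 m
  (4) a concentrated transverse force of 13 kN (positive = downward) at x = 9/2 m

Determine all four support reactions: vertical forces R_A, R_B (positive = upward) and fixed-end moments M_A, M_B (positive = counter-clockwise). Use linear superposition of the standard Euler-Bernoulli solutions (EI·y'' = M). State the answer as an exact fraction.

Load 1 — point force P=2 kN at a=4 m (b=L-a=2):
  R_A = Pb²(3a+b)/L³ = 2·2²·(3·4+2)/6³ = 14/27 kN
  M_A = Pab²/L² = 2·4·2²/6² = 8/9 kN·m
  R_B = Pa²(a+3b)/L³ = 2·4²·(4+3·2)/6³ = 40/27 kN
  M_B = -Pa²b/L² = -2·4²·2/6² = -16/9 kN·m
Load 2 — applied couple M₀=3 kN·m at a=3 m (b=L-a=3):
  R_A = 6M₀ab/L³ = 6·3·3·3/6³ = 3/4 kN
  M_A = M₀b(2a-b)/L² = 3·3·(2·3-3)/6² = 3/4 kN·m
  R_B = -6M₀ab/L³ = -6·3·3·3/6³ = -3/4 kN
  M_B = M₀a(2b-a)/L² = 3·3·(2·3-3)/6² = 3/4 kN·m
Load 3 — applied couple M₀=3 kN·m at a=2 m (b=L-a=4):
  R_A = 6M₀ab/L³ = 6·3·2·4/6³ = 2/3 kN
  M_A = M₀b(2a-b)/L² = 3·4·(2·2-4)/6² = 0 kN·m
  R_B = -6M₀ab/L³ = -6·3·2·4/6³ = -2/3 kN
  M_B = M₀a(2b-a)/L² = 3·2·(2·4-2)/6² = 1 kN·m
Load 4 — point force P=13 kN at a=9/2 m (b=L-a=3/2):
  R_A = Pb²(3a+b)/L³ = 13·(3/2)²·(3·(9/2)+(3/2))/6³ = 65/32 kN
  M_A = Pab²/L² = 13·(9/2)·(3/2)²/6² = 117/32 kN·m
  R_B = Pa²(a+3b)/L³ = 13·(9/2)²·((9/2)+3·(3/2))/6³ = 351/32 kN
  M_B = -Pa²b/L² = -13·(9/2)²·(3/2)/6² = -351/32 kN·m
Superposition: R_A = 3427/864 kN, M_A = 1525/288 kN·m, R_B = 9533/864 kN, M_B = -3167/288 kN·m

R_A = 3427/864 kN, M_A = 1525/288 kN·m, R_B = 9533/864 kN, M_B = -3167/288 kN·m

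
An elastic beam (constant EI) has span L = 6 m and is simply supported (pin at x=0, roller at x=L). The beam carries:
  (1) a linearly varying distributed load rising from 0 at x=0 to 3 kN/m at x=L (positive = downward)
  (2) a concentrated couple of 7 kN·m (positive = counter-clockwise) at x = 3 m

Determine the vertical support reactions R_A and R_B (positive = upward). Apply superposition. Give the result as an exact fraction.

Load 1 — triangular load w₀=3 kN/m (0→w₀ over full span):
  R_A = w₀L/6 = 3·6/6 = 3 kN
  R_B = w₀L/3 = 3·6/3 = 6 kN
Load 2 — applied couple M₀=7 kN·m at a=3 m (b=L-a=3):
  R_A = M₀/L = 7/6 kN
  R_B = -M₀/L = -7/6 kN
Superposition: R_A = 25/6 kN, R_B = 29/6 kN

R_A = 25/6 kN, R_B = 29/6 kN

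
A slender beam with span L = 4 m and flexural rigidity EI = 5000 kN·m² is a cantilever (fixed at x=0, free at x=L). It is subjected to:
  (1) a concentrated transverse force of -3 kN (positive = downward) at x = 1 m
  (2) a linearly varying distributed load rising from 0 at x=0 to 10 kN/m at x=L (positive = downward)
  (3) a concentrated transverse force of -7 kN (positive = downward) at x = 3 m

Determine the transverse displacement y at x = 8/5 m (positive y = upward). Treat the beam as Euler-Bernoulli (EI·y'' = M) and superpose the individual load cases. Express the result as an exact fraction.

y(8/5) = -578071/93750000 m

Load 1 — point force P=-3 kN at a=1 m (b=L-a=3):
  y_1 = -Pa²(3x-a)/(6EI)  [x>a] = -(-3)·1²·(3·(8/5)-1)/(6·5000) = 19/50000 m
Load 2 — triangular load w₀=10 kN/m (0→w₀ over full span):
  y_2 = (w₀Lx³/12-w₀L²x²/6-w₀x⁵/(120L))/EI = (10·4·(8/5)³/12-10·4²·(8/5)²/6-10·(8/5)⁵/(120·4))/5000 = -64256/5859375 m
Load 3 — point force P=-7 kN at a=3 m (b=L-a=1):
  y_3 = -Px²(3a-x)/(6EI)  [x≤a] = -(-7)·(8/5)²·(3·3-(8/5))/(6·5000) = 1036/234375 m
Superposition: y = Σ y_i = -578071/93750000 m ≈ -0.006166 m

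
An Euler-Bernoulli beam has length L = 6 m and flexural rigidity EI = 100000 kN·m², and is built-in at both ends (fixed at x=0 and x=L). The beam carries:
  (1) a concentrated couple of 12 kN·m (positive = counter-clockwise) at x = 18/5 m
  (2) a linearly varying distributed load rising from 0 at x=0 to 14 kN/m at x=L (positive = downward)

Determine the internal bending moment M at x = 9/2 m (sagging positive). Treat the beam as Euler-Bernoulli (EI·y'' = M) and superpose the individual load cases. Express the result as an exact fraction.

Load 1 — applied couple M₀=12 kN·m at a=18/5 m (b=L-a=12/5):
  M_1 = R_Ax - M_A - M₀  [x>a] with R_A=72/25, M_A=96/25 = (72/25)·(9/2) - (96/25) - 12 = -72/25 kN·m
Load 2 — triangular load w₀=14 kN/m (0→w₀ over full span):
  M_2 = 3w₀Lx/20 - w₀L²/30 - w₀x³/(6L) = 3·14·6·(9/2)/20 - 14·6²/30 - 14·(9/2)³/(6·6) = 357/80 kN·m
Superposition: M = Σ M_i = 633/400 kN·m ≈ 1.582500 kN·m

M(9/2) = 633/400 kN·m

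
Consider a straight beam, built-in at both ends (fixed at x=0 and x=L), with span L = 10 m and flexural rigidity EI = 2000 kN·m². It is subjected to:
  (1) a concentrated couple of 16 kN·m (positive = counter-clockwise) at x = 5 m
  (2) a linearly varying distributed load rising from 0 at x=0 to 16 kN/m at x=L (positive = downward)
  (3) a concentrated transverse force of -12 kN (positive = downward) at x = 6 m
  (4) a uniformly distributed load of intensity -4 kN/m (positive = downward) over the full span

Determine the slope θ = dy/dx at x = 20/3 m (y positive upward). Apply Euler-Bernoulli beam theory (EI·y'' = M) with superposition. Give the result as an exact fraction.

θ(20/3) = 1063/303750 rad

Load 1 — applied couple M₀=16 kN·m at a=5 m (b=L-a=5):
  θ_1 = (R_Ax²/2 - M_Ax - M₀(x-a))/EI  [x>a] with R_A=12/5, M_A=4 = ((12/5)·(20/3)²/2 - 4·(20/3) - 16·((20/3)-5))/2000 = 0 rad
Load 2 — triangular load w₀=16 kN/m (0→w₀ over full span):
  θ_2 = -w₀(2x(L-x)(L-2x)(x+2L)+x²(L-x)²)/(120LEI) = -16·(2·(20/3)·(10-(20/3))·(10-2·(20/3))·((20/3)+2·10)+(20/3)²·(10-(20/3))²)/(120·10·2000) = 28/1215 rad
Load 3 — point force P=-12 kN at a=6 m (b=L-a=4):
  θ_3 = Pa²(L-x)(2bL-(3b+a)(L-x))/(2L³EI)  [x>a] = (-12)·6²·(10-(20/3))·(2·4·10-(3·4+6)·(10-(20/3)))/(2·10³·2000) = -9/1250 rad
Load 4 — uniform load w=-4 kN/m over full span:
  θ_4 = -wx(L-x)(L-2x)/(12EI) = -(-4)·(20/3)·(10-(20/3))·(10-2·(20/3))/(12·2000) = -1/81 rad
Superposition: θ = Σ θ_i = 1063/303750 rad ≈ 0.003500 rad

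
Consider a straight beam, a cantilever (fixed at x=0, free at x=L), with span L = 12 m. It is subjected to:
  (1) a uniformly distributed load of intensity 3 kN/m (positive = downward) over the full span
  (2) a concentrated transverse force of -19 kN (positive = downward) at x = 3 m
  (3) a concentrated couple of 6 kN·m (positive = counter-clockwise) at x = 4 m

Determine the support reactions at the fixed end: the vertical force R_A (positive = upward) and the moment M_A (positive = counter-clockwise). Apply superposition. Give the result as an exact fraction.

R_A = 17 kN, M_A = 153 kN·m

Load 1 — uniform load w=3 kN/m over full span:
  R_A = wL = 3·12 = 36 kN
  M_A = wL²/2 = 3·12²/2 = 216 kN·m
Load 2 — point force P=-19 kN at a=3 m (b=L-a=9):
  R_A = P = (-19) = -19 kN
  M_A = Pa = (-19)·3 = -57 kN·m
Load 3 — applied couple M₀=6 kN·m at a=4 m (b=L-a=8):
  R_A = 0 kN
  M_A = -M₀ = -6 kN·m
Superposition: R_A = 17 kN, M_A = 153 kN·m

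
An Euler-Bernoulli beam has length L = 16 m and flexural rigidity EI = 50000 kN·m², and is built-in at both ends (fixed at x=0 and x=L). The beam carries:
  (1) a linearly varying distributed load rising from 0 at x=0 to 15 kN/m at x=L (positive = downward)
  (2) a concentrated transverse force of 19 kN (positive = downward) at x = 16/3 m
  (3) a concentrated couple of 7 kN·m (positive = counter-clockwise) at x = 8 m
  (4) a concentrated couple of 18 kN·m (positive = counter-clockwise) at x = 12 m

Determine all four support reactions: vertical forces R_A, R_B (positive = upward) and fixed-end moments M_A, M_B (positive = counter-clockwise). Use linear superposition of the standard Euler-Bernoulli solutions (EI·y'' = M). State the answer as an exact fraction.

R_A = 89849/1728 kN, M_A = 38969/216 kN·m, R_B = 150343/1728 kN, M_B = -46687/216 kN·m

Load 1 — triangular load w₀=15 kN/m (0→w₀ over full span):
  R_A = 3w₀L/20 = 3·15·16/20 = 36 kN
  M_A = w₀L²/30 = 15·16²/30 = 128 kN·m
  R_B = 7w₀L/20 = 7·15·16/20 = 84 kN
  M_B = -w₀L²/20 = -15·16²/20 = -192 kN·m
Load 2 — point force P=19 kN at a=16/3 m (b=L-a=32/3):
  R_A = Pb²(3a+b)/L³ = 19·(32/3)²·(3·(16/3)+(32/3))/16³ = 380/27 kN
  M_A = Pab²/L² = 19·(16/3)·(32/3)²/16² = 1216/27 kN·m
  R_B = Pa²(a+3b)/L³ = 19·(16/3)²·((16/3)+3·(32/3))/16³ = 133/27 kN
  M_B = -Pa²b/L² = -19·(16/3)²·(32/3)/16² = -608/27 kN·m
Load 3 — applied couple M₀=7 kN·m at a=8 m (b=L-a=8):
  R_A = 6M₀ab/L³ = 6·7·8·8/16³ = 21/32 kN
  M_A = M₀b(2a-b)/L² = 7·8·(2·8-8)/16² = 7/4 kN·m
  R_B = -6M₀ab/L³ = -6·7·8·8/16³ = -21/32 kN
  M_B = M₀a(2b-a)/L² = 7·8·(2·8-8)/16² = 7/4 kN·m
Load 4 — applied couple M₀=18 kN·m at a=12 m (b=L-a=4):
  R_A = 6M₀ab/L³ = 6·18·12·4/16³ = 81/64 kN
  M_A = M₀b(2a-b)/L² = 18·4·(2·12-4)/16² = 45/8 kN·m
  R_B = -6M₀ab/L³ = -6·18·12·4/16³ = -81/64 kN
  M_B = M₀a(2b-a)/L² = 18·12·(2·4-12)/16² = -27/8 kN·m
Superposition: R_A = 89849/1728 kN, M_A = 38969/216 kN·m, R_B = 150343/1728 kN, M_B = -46687/216 kN·m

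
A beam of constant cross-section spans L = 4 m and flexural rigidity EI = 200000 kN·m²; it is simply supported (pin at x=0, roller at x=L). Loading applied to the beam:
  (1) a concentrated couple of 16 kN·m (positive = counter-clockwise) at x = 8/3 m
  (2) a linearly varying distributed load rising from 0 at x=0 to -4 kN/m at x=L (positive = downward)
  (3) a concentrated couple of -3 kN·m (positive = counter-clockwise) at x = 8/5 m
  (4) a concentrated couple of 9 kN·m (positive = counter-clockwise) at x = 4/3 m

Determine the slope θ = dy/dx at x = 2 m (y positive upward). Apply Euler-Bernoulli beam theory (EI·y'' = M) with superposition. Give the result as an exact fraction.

θ(2) = 31/5000000 rad

Load 1 — applied couple M₀=16 kN·m at a=8/3 m (b=L-a=4/3):
  θ_1 = (M₀x²/(2L)+C₁)/EI  [x≤a] with C₁=M₀(3b²-L²)/(6L)=-64/9 = (16·2²/(2·4)+(-64/9))/200000 = 1/225000 rad
Load 2 — triangular load w₀=-4 kN/m (0→w₀ over full span):
  θ_2 = -w₀(7L⁴-30L²x²+15x⁴)/(360LEI) = -(-4)·(7·4⁴-30·4²·2²+15·2⁴)/(360·4·200000) = 7/4500000 rad
Load 3 — applied couple M₀=-3 kN·m at a=8/5 m (b=L-a=12/5):
  θ_3 = (M₀x²/(2L)-M₀(x-a)+C₁)/EI  [x>a] with C₁=M₀(3b²-L²)/(6L)=-4/25 = ((-3)·2²/(2·4)-(-3)·(2-(8/5))+(-4/25))/200000 = -23/10000000 rad
Load 4 — applied couple M₀=9 kN·m at a=4/3 m (b=L-a=8/3):
  θ_4 = (M₀x²/(2L)-M₀(x-a)+C₁)/EI  [x>a] with C₁=M₀(3b²-L²)/(6L)=2 = (9·2²/(2·4)-9·(2-(4/3))+2)/200000 = 1/400000 rad
Superposition: θ = Σ θ_i = 31/5000000 rad ≈ 0.000006 rad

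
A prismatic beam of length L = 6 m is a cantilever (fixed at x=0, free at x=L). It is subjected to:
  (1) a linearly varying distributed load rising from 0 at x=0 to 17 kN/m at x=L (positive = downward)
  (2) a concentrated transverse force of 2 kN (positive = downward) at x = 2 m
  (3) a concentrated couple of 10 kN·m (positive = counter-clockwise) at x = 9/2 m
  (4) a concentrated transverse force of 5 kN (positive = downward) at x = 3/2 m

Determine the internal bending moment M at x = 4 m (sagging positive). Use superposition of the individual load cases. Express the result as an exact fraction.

M(4) = -182/9 kN·m

Load 1 — triangular load w₀=17 kN/m (0→w₀ over full span):
  M_1 = w₀Lx/2 - w₀L²/3 - w₀x³/(6L) = 17·6·4/2 - 17·6²/3 - 17·4³/(6·6) = -272/9 kN·m
Load 2 — point force P=2 kN at a=2 m (b=L-a=4):
  M_2 = 0  [x>a] = 0 kN·m
Load 3 — applied couple M₀=10 kN·m at a=9/2 m (b=L-a=3/2):
  M_3 = M₀  [x≤a] = 10 = 10 kN·m
Load 4 — point force P=5 kN at a=3/2 m (b=L-a=9/2):
  M_4 = 0  [x>a] = 0 kN·m
Superposition: M = Σ M_i = -182/9 kN·m ≈ -20.222222 kN·m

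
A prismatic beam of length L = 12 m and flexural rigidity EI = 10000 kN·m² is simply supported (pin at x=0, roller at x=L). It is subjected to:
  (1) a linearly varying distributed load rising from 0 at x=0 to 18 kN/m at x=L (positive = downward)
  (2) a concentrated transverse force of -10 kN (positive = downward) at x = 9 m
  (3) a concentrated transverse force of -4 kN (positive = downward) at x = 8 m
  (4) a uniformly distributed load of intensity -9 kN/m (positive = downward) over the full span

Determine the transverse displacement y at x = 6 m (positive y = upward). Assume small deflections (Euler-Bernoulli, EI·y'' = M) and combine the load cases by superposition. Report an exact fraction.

Load 1 — triangular load w₀=18 kN/m (0→w₀ over full span):
  y_1 = -w₀x(7L⁴-10L²x²+3x⁴)/(360LEI) = -18·6·(7·12⁴-10·12²·6²+3·6⁴)/(360·12·10000) = -243/1000 m
Load 2 — point force P=-10 kN at a=9 m (b=L-a=3):
  y_2 = -Pbx(L²-b²-x²)/(6LEI)  [x≤a] = -(-10)·3·6·(12²-3²-6²)/(6·12·10000) = 99/4000 m
Load 3 — point force P=-4 kN at a=8 m (b=L-a=4):
  y_3 = -Pbx(L²-b²-x²)/(6LEI)  [x≤a] = -(-4)·4·6·(12²-4²-6²)/(6·12·10000) = 23/1875 m
Load 4 — uniform load w=-9 kN/m over full span:
  y_4 = -wx(L³-2Lx²+x³)/(24EI) = -(-9)·6·(12³-2·12·6²+6³)/(24·10000) = 243/1000 m
Superposition: y = Σ y_i = 2221/60000 m ≈ 0.037017 m

y(6) = 2221/60000 m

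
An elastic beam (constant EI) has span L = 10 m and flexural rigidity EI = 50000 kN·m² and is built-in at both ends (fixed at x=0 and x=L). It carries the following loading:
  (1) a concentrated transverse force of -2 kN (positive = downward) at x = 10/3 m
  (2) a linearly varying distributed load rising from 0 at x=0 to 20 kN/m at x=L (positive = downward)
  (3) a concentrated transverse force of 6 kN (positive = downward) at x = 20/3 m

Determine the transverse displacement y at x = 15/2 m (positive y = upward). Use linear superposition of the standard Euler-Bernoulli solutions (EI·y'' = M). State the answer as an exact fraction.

Load 1 — point force P=-2 kN at a=10/3 m (b=L-a=20/3):
  y_1 = -Pa²(L-x)²(3bL-(3b+a)(L-x))/(6L³EI)  [x>a] = -(-2)·(10/3)²·(10-(15/2))²·(3·(20/3)·10-(3·(20/3)+(10/3))·(10-(15/2)))/(6·10³·50000) = 17/259200 m
Load 2 — triangular load w₀=20 kN/m (0→w₀ over full span):
  y_2 = -w₀x²(L-x)²(x+2L)/(120LEI) = -20·(15/2)²·(10-(15/2))²·((15/2)+2·10)/(120·10·50000) = -33/10240 m
Load 3 — point force P=6 kN at a=20/3 m (b=L-a=10/3):
  y_3 = -Pa²(L-x)²(3bL-(3b+a)(L-x))/(6L³EI)  [x>a] = -6·(20/3)²·(10-(15/2))²·(3·(10/3)·10-(3·(10/3)+(20/3))·(10-(15/2)))/(6·10³·50000) = -7/21600 m
Superposition: y = Σ y_i = -14437/4147200 m ≈ -0.003481 m

y(15/2) = -14437/4147200 m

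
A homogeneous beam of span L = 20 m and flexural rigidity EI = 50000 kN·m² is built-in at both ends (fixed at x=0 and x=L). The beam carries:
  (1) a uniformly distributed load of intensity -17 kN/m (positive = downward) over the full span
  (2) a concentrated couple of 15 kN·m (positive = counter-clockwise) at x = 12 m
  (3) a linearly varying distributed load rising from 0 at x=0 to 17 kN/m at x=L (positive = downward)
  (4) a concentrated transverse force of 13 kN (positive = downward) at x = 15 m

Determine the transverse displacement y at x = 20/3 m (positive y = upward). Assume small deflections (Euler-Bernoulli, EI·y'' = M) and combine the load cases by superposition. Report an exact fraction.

y(20/3) = 805123/14580000 m

Load 1 — uniform load w=-17 kN/m over full span:
  y_1 = -wx²(L-x)²/(24EI) = -(-17)·(20/3)²·(20-(20/3))²/(24·50000) = 136/1215 m
Load 2 — applied couple M₀=15 kN·m at a=12 m (b=L-a=8):
  y_2 = (R_Ax³/6 - M_Ax²/2)/EI  [x≤a] with R_A=27/25, M_A=24/5 = ((27/25)·(20/3)³/6 - (24/5)·(20/3)²/2)/50000 = -2/1875 m
Load 3 — triangular load w₀=17 kN/m (0→w₀ over full span):
  y_3 = -w₀x²(L-x)²(x+2L)/(120LEI) = -17·(20/3)²·(20-(20/3))²·((20/3)+2·20)/(120·20·50000) = -952/18225 m
Load 4 — point force P=13 kN at a=15 m (b=L-a=5):
  y_4 = -Pb²x²(3aL-(3a+b)x)/(6L³EI)  [x≤a] = -13·5²·(20/3)²·(3·15·20-(3·15+5)·(20/3))/(6·20³·50000) = -221/64800 m
Superposition: y = Σ y_i = 805123/14580000 m ≈ 0.055221 m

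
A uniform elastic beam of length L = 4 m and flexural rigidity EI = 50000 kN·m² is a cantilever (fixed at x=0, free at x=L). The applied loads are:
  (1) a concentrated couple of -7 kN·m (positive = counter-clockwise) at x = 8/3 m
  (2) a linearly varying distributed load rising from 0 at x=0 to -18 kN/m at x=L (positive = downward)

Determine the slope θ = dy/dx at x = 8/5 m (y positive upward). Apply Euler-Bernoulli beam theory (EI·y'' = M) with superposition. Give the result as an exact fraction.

θ(8/5) = 7621/3906250 rad

Load 1 — applied couple M₀=-7 kN·m at a=8/3 m (b=L-a=4/3):
  θ_1 = M₀x/EI  [x≤a] = (-7)·(8/5)/50000 = -7/31250 rad
Load 2 — triangular load w₀=-18 kN/m (0→w₀ over full span):
  θ_2 = (w₀Lx²/4-w₀L²x/3-w₀x⁴/(24L))/EI = ((-18)·4·(8/5)²/4-(-18)·4²·(8/5)/3-(-18)·(8/5)⁴/(24·4))/50000 = 4248/1953125 rad
Superposition: θ = Σ θ_i = 7621/3906250 rad ≈ 0.001951 rad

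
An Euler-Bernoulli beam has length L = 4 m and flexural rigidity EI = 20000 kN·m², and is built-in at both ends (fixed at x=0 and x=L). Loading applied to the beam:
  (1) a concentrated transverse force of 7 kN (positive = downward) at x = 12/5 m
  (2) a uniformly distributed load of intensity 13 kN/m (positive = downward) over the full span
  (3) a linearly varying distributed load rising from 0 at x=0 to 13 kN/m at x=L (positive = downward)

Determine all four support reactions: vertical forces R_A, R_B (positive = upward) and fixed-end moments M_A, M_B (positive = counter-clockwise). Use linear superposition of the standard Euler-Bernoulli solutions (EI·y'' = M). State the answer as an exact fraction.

R_A = 4533/125 kN, M_A = 10108/375 kN·m, R_B = 6092/125 kN, M_B = -11912/375 kN·m

Load 1 — point force P=7 kN at a=12/5 m (b=L-a=8/5):
  R_A = Pb²(3a+b)/L³ = 7·(8/5)²·(3·(12/5)+(8/5))/4³ = 308/125 kN
  M_A = Pab²/L² = 7·(12/5)·(8/5)²/4² = 336/125 kN·m
  R_B = Pa²(a+3b)/L³ = 7·(12/5)²·((12/5)+3·(8/5))/4³ = 567/125 kN
  M_B = -Pa²b/L² = -7·(12/5)²·(8/5)/4² = -504/125 kN·m
Load 2 — uniform load w=13 kN/m over full span:
  R_A = wL/2 = 13·4/2 = 26 kN
  M_A = wL²/12 = 13·4²/12 = 52/3 kN·m
  R_B = wL/2 = 13·4/2 = 26 kN
  M_B = -wL²/12 = -13·4²/12 = -52/3 kN·m
Load 3 — triangular load w₀=13 kN/m (0→w₀ over full span):
  R_A = 3w₀L/20 = 3·13·4/20 = 39/5 kN
  M_A = w₀L²/30 = 13·4²/30 = 104/15 kN·m
  R_B = 7w₀L/20 = 7·13·4/20 = 91/5 kN
  M_B = -w₀L²/20 = -13·4²/20 = -52/5 kN·m
Superposition: R_A = 4533/125 kN, M_A = 10108/375 kN·m, R_B = 6092/125 kN, M_B = -11912/375 kN·m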